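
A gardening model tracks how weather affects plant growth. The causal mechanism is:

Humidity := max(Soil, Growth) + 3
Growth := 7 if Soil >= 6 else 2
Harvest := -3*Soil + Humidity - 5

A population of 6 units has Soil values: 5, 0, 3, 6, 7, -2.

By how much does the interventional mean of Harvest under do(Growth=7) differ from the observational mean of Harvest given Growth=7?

do(Growth=7) breaks Growth's dependence on Soil. With Growth=7 fixed, Harvest across the units is -10, 5, -4, -13, -16, 11, mean -4.5.
E[Harvest|Growth=7] averages over only the 2 units with Growth=7 (Soil = 6, 7): Harvest = -13, -16, mean -14.5.
Difference = -4.5 − (-14.5) = 10.

10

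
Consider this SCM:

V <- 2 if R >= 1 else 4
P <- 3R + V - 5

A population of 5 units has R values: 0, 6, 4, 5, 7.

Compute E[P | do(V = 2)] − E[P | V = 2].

do(V=2) breaks V's dependence on R. With V=2 fixed, P across the units is -3, 15, 9, 12, 18, mean 10.2.
E[P|V=2] averages over only the 4 units with V=2 (R = 6, 4, 5, 7): P = 15, 9, 12, 18, mean 13.5.
Difference = 10.2 − 13.5 = -3.3.

-3.3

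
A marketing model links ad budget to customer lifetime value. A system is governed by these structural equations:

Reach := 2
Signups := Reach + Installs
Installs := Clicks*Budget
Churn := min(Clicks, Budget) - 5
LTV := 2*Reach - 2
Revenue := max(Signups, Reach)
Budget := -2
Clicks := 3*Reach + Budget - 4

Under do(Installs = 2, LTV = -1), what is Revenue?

4

Setting Installs = 2, LTV = -1 by intervention discards those variables' equations.
Signups = Reach + Installs  [with Reach=2, Installs=2]  = 4
Revenue = max(Signups, Reach)  [with Signups=4, Reach=2]  = 4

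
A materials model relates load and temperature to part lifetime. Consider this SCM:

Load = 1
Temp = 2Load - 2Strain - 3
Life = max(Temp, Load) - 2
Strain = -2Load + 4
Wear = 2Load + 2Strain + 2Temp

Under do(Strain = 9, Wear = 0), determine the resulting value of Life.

-1

Setting Strain = 9, Wear = 0 by intervention discards those variables' equations.
Temp = 2Load - 2Strain - 3  [with Load=1, Strain=9]  = -19
Life = max(Temp, Load) - 2  [with Temp=-19, Load=1]  = -1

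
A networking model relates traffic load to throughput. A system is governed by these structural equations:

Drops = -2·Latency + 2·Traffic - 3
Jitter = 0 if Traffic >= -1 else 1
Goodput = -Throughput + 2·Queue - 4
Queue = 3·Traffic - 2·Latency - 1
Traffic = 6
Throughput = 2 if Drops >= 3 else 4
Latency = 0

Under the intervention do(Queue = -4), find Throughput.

The intervention breaks the incoming arrows to Queue: Queue = 3·Traffic - 2·Latency - 1 no longer applies, and Queue = -4.
No directed path runs from Queue to Throughput, so Throughput keeps its natural value.
Drops = -2·Latency + 2·Traffic - 3  [with Latency=0, Traffic=6]  = 9
Throughput = 2 if Drops >= 3 else 4  [with Drops=9]  = 2

2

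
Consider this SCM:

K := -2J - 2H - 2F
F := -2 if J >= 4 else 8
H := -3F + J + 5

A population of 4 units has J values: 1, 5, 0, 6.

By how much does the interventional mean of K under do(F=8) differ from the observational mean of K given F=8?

The intervention sets F=8 in all 4 units regardless of J. Recomputing K per unit gives 18, 2, 22, -2; average 10.
E[K|F=8] averages over only the 2 units with F=8 (J = 1, 0): K = 18, 22, mean 20.
Difference = 10 − 20 = -10.

-10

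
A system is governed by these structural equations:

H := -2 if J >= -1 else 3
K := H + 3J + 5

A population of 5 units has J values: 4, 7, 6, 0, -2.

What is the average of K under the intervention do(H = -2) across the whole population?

Every unit gets H=-2 under the intervention. K values become 15, 24, 21, 3, -3; E[K|do(H=-2)] = 12.

12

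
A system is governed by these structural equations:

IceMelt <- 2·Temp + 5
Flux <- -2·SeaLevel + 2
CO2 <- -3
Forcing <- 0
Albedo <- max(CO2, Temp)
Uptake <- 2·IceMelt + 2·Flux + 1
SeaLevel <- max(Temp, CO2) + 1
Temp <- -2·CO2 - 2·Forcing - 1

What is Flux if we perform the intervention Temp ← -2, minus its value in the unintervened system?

The intervention breaks the incoming arrows to Temp: Temp <- -2·CO2 - 2·Forcing - 1 no longer applies, and Temp = -2.
SeaLevel = max(Temp, CO2) + 1  [with Temp=-2, CO2=-3]  = -1
Flux = -2·SeaLevel + 2  [with SeaLevel=-1]  = 4
Without intervention: Temp = -2·CO2 - 2·Forcing - 1  [with CO2=-3, Forcing=0]  = 5; SeaLevel = max(Temp, CO2) + 1  [with Temp=5, CO2=-3]  = 6; Flux = -2·SeaLevel + 2  [with SeaLevel=6]  = -10.
Change = 4 − (-10) = 14.

14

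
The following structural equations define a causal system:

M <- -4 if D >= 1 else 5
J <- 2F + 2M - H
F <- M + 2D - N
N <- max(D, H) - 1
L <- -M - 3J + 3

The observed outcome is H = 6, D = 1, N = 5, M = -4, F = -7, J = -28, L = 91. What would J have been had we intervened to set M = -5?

-32

Under do(M=-5), the mechanism M <- -4 if D >= 1 else 5 is discarded; M is fixed at -5.
N = max(D, H) - 1  [with D=1, H=6]  = 5
F = M + 2D - N  [with M=-5, D=1, N=5]  = -8
J = 2F + 2M - H  [with F=-8, M=-5, H=6]  = -32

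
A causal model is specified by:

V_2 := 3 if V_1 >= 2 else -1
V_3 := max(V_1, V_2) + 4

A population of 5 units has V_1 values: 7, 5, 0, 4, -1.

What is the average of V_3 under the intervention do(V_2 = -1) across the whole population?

do(V_2=-1) breaks V_2's dependence on V_1. With V_2=-1 fixed, V_3 across the units is 11, 9, 4, 8, 3, mean 7.

7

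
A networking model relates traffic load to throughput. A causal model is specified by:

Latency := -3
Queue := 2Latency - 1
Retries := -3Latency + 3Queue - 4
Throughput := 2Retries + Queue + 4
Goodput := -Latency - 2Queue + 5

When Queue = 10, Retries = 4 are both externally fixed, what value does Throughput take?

Setting Queue = 10, Retries = 4 by intervention discards those variables' equations.
Throughput = 2Retries + Queue + 4  [with Retries=4, Queue=10]  = 22

22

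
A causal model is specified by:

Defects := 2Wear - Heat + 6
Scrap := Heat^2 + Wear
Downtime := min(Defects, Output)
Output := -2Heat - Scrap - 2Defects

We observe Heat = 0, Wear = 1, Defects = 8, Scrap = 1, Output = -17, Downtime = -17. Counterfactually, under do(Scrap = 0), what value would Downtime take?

-16

Under do(Scrap=0), the mechanism Scrap := Heat^2 + Wear is discarded; Scrap is fixed at 0.
Defects = 2Wear - Heat + 6  [with Wear=1, Heat=0]  = 8
Output = -2Heat - Scrap - 2Defects  [with Heat=0, Scrap=0, Defects=8]  = -16
Downtime = min(Defects, Output)  [with Defects=8, Output=-16]  = -16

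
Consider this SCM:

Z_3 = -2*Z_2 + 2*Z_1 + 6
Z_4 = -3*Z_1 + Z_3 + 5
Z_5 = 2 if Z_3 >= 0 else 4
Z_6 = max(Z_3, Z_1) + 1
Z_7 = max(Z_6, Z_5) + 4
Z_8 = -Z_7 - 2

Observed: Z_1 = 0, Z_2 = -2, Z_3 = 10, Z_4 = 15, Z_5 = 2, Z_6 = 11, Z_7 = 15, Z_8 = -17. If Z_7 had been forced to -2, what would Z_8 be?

0

do(Z_7=-2) replaces the equation Z_7 = max(Z_6, Z_5) + 4 with the constant Z_7 = -2.
Z_8 = -Z_7 - 2  [with Z_7=-2]  = 0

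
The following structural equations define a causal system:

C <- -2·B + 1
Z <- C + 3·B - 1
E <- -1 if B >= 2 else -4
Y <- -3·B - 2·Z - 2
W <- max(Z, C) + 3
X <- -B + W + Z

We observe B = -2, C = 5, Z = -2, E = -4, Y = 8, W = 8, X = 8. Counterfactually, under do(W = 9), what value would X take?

Intervening sets W = 9 and removes its equation (W <- max(Z, C) + 3).
C = -2·B + 1  [with B=-2]  = 5
Z = C + 3·B - 1  [with C=5, B=-2]  = -2
X = -B + W + Z  [with B=-2, W=9, Z=-2]  = 9

9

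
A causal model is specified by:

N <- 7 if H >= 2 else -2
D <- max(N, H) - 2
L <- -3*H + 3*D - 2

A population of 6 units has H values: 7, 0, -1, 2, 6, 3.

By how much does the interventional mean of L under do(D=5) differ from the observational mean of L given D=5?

The intervention sets D=5 in all 6 units regardless of H. Recomputing L per unit gives -8, 13, 16, 7, -5, 4; average 4.5.
E[L|D=5] averages over only the 4 units with D=5 (H = 7, 2, 6, 3): L = -8, 7, -5, 4, mean -0.5.
Difference = 4.5 − (-0.5) = 5.

5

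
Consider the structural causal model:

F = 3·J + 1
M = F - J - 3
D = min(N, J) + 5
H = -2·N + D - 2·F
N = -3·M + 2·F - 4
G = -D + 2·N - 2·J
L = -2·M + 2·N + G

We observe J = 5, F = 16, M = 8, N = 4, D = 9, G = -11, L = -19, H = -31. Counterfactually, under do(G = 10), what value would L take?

Intervening sets G = 10 and removes its equation (G = -D + 2·N - 2·J).
F = 3·J + 1  [with J=5]  = 16
M = F - J - 3  [with F=16, J=5]  = 8
N = -3·M + 2·F - 4  [with M=8, F=16]  = 4
L = -2·M + 2·N + G  [with M=8, N=4, G=10]  = 2

2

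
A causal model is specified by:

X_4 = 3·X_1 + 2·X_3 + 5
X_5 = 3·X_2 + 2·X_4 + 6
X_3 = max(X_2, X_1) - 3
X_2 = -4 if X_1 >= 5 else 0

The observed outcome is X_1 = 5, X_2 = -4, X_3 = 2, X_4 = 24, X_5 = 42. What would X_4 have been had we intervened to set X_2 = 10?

34

Under do(X_2=10), the mechanism X_2 = -4 if X_1 >= 5 else 0 is discarded; X_2 is fixed at 10.
X_3 = max(X_2, X_1) - 3  [with X_2=10, X_1=5]  = 7
X_4 = 3·X_1 + 2·X_3 + 5  [with X_1=5, X_3=7]  = 34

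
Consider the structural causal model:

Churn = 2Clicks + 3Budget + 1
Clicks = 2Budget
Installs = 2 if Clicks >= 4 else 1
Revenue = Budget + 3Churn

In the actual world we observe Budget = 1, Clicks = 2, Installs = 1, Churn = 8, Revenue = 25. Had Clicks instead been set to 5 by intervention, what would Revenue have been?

do(Clicks=5) replaces the equation Clicks = 2Budget with the constant Clicks = 5.
Churn = 2Clicks + 3Budget + 1  [with Clicks=5, Budget=1]  = 14
Revenue = Budget + 3Churn  [with Budget=1, Churn=14]  = 43

43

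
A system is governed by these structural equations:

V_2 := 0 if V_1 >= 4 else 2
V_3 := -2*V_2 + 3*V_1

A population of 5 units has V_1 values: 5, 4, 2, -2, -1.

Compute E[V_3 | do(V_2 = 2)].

0.8

The intervention sets V_2=2 in all 5 units regardless of V_1. Recomputing V_3 per unit gives 11, 8, 2, -10, -7; average 0.8.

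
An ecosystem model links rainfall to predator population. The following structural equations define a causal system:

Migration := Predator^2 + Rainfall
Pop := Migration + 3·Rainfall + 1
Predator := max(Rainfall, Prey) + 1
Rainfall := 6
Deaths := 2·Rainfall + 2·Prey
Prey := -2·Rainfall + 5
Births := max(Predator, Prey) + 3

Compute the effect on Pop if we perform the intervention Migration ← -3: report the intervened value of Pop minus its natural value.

-58

Intervening sets Migration = -3 and removes its equation (Migration := Predator^2 + Rainfall).
Pop = Migration + 3·Rainfall + 1  [with Migration=-3, Rainfall=6]  = 16
Without intervention: Prey = -2·Rainfall + 5  [with Rainfall=6]  = -7; Predator = max(Rainfall, Prey) + 1  [with Rainfall=6, Prey=-7]  = 7; Migration = Predator^2 + Rainfall  [with Predator=7, Rainfall=6]  = 55; Pop = Migration + 3·Rainfall + 1  [with Migration=55, Rainfall=6]  = 74.
Change = 16 − 74 = -58.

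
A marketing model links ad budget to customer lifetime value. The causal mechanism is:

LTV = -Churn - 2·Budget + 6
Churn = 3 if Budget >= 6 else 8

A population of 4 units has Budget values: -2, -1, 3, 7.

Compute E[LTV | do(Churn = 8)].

-5.5

The intervention sets Churn=8 in all 4 units regardless of Budget. Recomputing LTV per unit gives 2, 0, -8, -16; average -5.5.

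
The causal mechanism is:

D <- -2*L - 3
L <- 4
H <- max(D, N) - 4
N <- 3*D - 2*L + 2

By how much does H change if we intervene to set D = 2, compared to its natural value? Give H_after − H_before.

13

Under do(D=2), the mechanism D <- -2*L - 3 is discarded; D is fixed at 2.
N = 3*D - 2*L + 2  [with D=2, L=4]  = 0
H = max(D, N) - 4  [with D=2, N=0]  = -2
Without intervention: D = -2*L - 3  [with L=4]  = -11; N = 3*D - 2*L + 2  [with D=-11, L=4]  = -39; H = max(D, N) - 4  [with D=-11, N=-39]  = -15.
Change = -2 − (-15) = 13.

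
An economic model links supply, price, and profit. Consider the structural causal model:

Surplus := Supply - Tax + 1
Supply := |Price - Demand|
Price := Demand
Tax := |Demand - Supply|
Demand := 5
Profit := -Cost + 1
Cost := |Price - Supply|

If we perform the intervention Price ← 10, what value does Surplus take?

Under do(Price=10), the mechanism Price := Demand is discarded; Price is fixed at 10.
Supply = |Price - Demand|  [with Price=10, Demand=5]  = 5
Tax = |Demand - Supply|  [with Demand=5, Supply=5]  = 0
Surplus = Supply - Tax + 1  [with Supply=5, Tax=0]  = 6

6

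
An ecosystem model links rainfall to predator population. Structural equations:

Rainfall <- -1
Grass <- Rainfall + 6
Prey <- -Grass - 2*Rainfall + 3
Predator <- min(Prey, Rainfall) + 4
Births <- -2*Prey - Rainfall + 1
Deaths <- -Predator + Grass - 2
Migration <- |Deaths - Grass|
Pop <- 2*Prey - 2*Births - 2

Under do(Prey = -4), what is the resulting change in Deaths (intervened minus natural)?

3

The intervention breaks the incoming arrows to Prey: Prey <- -Grass - 2*Rainfall + 3 no longer applies, and Prey = -4.
Grass = Rainfall + 6  [with Rainfall=-1]  = 5
Predator = min(Prey, Rainfall) + 4  [with Prey=-4, Rainfall=-1]  = 0
Deaths = -Predator + Grass - 2  [with Predator=0, Grass=5]  = 3
Without intervention: Grass = Rainfall + 6  [with Rainfall=-1]  = 5; Prey = -Grass - 2*Rainfall + 3  [with Grass=5, Rainfall=-1]  = 0; Predator = min(Prey, Rainfall) + 4  [with Prey=0, Rainfall=-1]  = 3; Deaths = -Predator + Grass - 2  [with Predator=3, Grass=5]  = 0.
Change = 3 − 0 = 3.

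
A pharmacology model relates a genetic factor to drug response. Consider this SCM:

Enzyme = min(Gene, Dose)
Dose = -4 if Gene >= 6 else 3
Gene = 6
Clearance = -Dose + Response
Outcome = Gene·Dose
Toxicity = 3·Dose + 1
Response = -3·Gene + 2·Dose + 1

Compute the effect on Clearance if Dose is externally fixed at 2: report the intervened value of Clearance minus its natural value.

6

Under do(Dose=2), the mechanism Dose = -4 if Gene >= 6 else 3 is discarded; Dose is fixed at 2.
Response = -3·Gene + 2·Dose + 1  [with Gene=6, Dose=2]  = -13
Clearance = -Dose + Response  [with Dose=2, Response=-13]  = -15
Without intervention: Dose = -4 if Gene >= 6 else 3  [with Gene=6]  = -4; Response = -3·Gene + 2·Dose + 1  [with Gene=6, Dose=-4]  = -25; Clearance = -Dose + Response  [with Dose=-4, Response=-25]  = -21.
Change = -15 − (-21) = 6.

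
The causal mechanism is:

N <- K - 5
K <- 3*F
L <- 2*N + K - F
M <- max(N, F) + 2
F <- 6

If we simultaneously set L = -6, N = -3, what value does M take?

8

The joint intervention fixes L = -6, N = -3, removing each variable's own equation.
M = max(N, F) + 2  [with N=-3, F=6]  = 8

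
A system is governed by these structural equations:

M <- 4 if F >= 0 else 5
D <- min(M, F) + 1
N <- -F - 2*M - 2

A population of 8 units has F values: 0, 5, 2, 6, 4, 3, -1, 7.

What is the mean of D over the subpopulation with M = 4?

4

Conditioning on M=4 selects the 7 unit(s) with F ∈ {0, 5, 2, 6, 4, 3, 7}. Their D values: 1, 5, 3, 5, 5, 4, 5. Mean = 4.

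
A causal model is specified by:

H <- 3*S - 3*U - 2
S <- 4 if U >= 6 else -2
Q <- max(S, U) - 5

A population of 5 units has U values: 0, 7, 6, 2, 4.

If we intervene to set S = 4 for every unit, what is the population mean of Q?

Under do(S=4), S's equation is replaced by S=4 for every unit. Per-unit Q: -1, 2, 1, -1, -1. Mean = 0.

0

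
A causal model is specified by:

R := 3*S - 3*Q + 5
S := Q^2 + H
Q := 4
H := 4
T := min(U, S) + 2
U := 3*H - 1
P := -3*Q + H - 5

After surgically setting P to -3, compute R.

Intervening sets P = -3 and removes its equation (P := -3*Q + H - 5).
No directed path runs from P to R, so R keeps its natural value.
S = Q^2 + H  [with Q=4, H=4]  = 20
R = 3*S - 3*Q + 5  [with S=20, Q=4]  = 53

53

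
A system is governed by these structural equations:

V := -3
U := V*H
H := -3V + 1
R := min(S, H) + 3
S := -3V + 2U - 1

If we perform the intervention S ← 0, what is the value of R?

Intervening sets S = 0 and removes its equation (S := -3V + 2U - 1).
H = -3V + 1  [with V=-3]  = 10
R = min(S, H) + 3  [with S=0, H=10]  = 3

3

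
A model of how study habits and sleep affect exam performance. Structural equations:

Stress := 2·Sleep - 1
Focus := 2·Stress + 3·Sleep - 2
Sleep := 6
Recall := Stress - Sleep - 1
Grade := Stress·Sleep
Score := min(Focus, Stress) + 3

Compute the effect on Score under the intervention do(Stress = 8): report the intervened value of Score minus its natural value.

-3

Under do(Stress=8), the mechanism Stress := 2·Sleep - 1 is discarded; Stress is fixed at 8.
Focus = 2·Stress + 3·Sleep - 2  [with Stress=8, Sleep=6]  = 32
Score = min(Focus, Stress) + 3  [with Focus=32, Stress=8]  = 11
Without intervention: Stress = 2·Sleep - 1  [with Sleep=6]  = 11; Focus = 2·Stress + 3·Sleep - 2  [with Stress=11, Sleep=6]  = 38; Score = min(Focus, Stress) + 3  [with Focus=38, Stress=11]  = 14.
Change = 11 − 14 = -3.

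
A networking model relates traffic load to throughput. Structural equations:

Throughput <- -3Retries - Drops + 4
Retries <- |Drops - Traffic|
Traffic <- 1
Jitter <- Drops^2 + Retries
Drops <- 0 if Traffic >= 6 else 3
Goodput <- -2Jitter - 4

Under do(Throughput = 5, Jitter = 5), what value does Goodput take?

-14

Setting Throughput = 5, Jitter = 5 by intervention discards those variables' equations.
Goodput = -2Jitter - 4  [with Jitter=5]  = -14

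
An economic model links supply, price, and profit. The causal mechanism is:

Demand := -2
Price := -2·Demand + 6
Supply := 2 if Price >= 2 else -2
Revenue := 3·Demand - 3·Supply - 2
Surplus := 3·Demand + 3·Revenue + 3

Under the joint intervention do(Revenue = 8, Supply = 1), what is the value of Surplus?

21

The joint intervention fixes Revenue = 8, Supply = 1, removing each variable's own equation.
Surplus = 3·Demand + 3·Revenue + 3  [with Demand=-2, Revenue=8]  = 21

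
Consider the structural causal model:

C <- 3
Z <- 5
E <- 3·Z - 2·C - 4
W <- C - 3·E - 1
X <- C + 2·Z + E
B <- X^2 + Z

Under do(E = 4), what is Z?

Under do(E=4), the mechanism E <- 3·Z - 2·C - 4 is discarded; E is fixed at 4.
Since Z is not a descendant of the intervened variable, it is unaffected.

5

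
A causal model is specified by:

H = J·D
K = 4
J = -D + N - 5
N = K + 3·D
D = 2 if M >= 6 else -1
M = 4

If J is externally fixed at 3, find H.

The intervention breaks the incoming arrows to J: J = -D + N - 5 no longer applies, and J = 3.
D = 2 if M >= 6 else -1  [with M=4]  = -1
H = J·D  [with J=3, D=-1]  = -3

-3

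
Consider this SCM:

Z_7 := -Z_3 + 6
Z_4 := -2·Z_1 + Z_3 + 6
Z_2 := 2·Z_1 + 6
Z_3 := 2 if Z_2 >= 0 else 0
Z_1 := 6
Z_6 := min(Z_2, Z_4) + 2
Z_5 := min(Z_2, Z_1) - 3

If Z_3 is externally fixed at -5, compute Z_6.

-9

The intervention breaks the incoming arrows to Z_3: Z_3 := 2 if Z_2 >= 0 else 0 no longer applies, and Z_3 = -5.
Z_2 = 2·Z_1 + 6  [with Z_1=6]  = 18
Z_4 = -2·Z_1 + Z_3 + 6  [with Z_1=6, Z_3=-5]  = -11
Z_6 = min(Z_2, Z_4) + 2  [with Z_2=18, Z_4=-11]  = -9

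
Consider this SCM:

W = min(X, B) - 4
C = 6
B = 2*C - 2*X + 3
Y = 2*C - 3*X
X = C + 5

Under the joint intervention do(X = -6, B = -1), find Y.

30

Under do(X = -6, B = -1), each intervened variable's structural equation is replaced by its fixed value.
Y = 2*C - 3*X  [with C=6, X=-6]  = 30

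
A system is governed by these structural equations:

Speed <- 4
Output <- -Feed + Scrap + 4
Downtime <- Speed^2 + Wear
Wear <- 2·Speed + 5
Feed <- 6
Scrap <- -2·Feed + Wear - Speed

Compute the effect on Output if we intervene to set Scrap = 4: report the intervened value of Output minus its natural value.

Intervening sets Scrap = 4 and removes its equation (Scrap <- -2·Feed + Wear - Speed).
Output = -Feed + Scrap + 4  [with Feed=6, Scrap=4]  = 2
Without intervention: Wear = 2·Speed + 5  [with Speed=4]  = 13; Scrap = -2·Feed + Wear - Speed  [with Feed=6, Wear=13, Speed=4]  = -3; Output = -Feed + Scrap + 4  [with Feed=6, Scrap=-3]  = -5.
Change = 2 − (-5) = 7.

7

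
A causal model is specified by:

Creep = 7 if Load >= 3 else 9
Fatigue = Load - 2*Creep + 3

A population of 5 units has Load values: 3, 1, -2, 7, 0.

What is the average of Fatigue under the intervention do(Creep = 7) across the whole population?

-9.2

The intervention sets Creep=7 in all 5 units regardless of Load. Recomputing Fatigue per unit gives -8, -10, -13, -4, -11; average -9.2.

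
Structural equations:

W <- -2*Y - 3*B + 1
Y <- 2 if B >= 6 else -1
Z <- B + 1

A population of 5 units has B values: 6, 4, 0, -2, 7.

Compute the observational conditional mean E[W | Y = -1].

1

Conditioning on Y=-1 selects the 3 unit(s) with B ∈ {4, 0, -2}. Their W values: -9, 3, 9. Mean = 1.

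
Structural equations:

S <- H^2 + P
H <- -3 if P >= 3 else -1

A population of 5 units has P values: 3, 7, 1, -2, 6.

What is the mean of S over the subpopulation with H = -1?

0.5

Observing H=-1 restricts to units where H's equation naturally yields -1: P ∈ {1, -2}. In that subpopulation S = 2, -1, mean 0.5.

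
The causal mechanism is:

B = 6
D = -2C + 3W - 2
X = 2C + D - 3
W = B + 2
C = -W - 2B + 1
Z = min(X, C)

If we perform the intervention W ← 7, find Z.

Under do(W=7), the mechanism W = B + 2 is discarded; W is fixed at 7.
C = -W - 2B + 1  [with W=7, B=6]  = -18
D = -2C + 3W - 2  [with C=-18, W=7]  = 55
X = 2C + D - 3  [with C=-18, D=55]  = 16
Z = min(X, C)  [with X=16, C=-18]  = -18

-18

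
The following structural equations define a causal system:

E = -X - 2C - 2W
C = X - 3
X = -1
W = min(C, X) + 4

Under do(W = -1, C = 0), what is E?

The joint intervention fixes W = -1, C = 0, removing each variable's own equation.
E = -X - 2C - 2W  [with X=-1, C=0, W=-1]  = 3

3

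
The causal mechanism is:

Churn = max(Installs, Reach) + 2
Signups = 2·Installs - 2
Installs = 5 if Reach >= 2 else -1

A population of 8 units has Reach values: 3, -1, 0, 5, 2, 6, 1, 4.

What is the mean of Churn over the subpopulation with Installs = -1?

2

Observing Installs=-1 restricts to units where Installs's equation naturally yields -1: Reach ∈ {-1, 0, 1}. In that subpopulation Churn = 1, 2, 3, mean 2.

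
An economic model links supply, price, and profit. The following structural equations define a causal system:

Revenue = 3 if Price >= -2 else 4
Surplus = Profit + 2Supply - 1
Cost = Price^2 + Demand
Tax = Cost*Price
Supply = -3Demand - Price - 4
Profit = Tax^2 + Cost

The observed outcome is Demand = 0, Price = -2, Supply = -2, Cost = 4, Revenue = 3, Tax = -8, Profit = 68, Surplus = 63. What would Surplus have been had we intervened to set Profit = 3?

do(Profit=3) replaces the equation Profit = Tax^2 + Cost with the constant Profit = 3.
Supply = -3Demand - Price - 4  [with Demand=0, Price=-2]  = -2
Surplus = Profit + 2Supply - 1  [with Profit=3, Supply=-2]  = -2

-2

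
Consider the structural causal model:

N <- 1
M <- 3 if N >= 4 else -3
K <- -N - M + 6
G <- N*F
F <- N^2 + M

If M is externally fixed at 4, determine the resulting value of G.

5

do(M=4) replaces the equation M <- 3 if N >= 4 else -3 with the constant M = 4.
F = N^2 + M  [with N=1, M=4]  = 5
G = N*F  [with N=1, F=5]  = 5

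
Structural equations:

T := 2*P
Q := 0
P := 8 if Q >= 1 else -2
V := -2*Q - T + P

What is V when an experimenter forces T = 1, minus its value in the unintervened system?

-5

The intervention breaks the incoming arrows to T: T := 2*P no longer applies, and T = 1.
P = 8 if Q >= 1 else -2  [with Q=0]  = -2
V = -2*Q - T + P  [with Q=0, T=1, P=-2]  = -3
Without intervention: P = 8 if Q >= 1 else -2  [with Q=0]  = -2; T = 2*P  [with P=-2]  = -4; V = -2*Q - T + P  [with Q=0, T=-4, P=-2]  = 2.
Change = -3 − 2 = -5.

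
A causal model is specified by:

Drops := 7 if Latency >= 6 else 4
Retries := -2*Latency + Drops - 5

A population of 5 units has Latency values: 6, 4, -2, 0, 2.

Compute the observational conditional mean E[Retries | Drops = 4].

E[Retries|Drops=4] averages over only the 4 units with Drops=4 (Latency = 4, -2, 0, 2): Retries = -9, 3, -1, -5, mean -3.

-3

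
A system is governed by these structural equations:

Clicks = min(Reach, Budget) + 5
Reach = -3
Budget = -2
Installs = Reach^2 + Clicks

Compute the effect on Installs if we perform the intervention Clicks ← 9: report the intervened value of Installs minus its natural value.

The intervention breaks the incoming arrows to Clicks: Clicks = min(Reach, Budget) + 5 no longer applies, and Clicks = 9.
Installs = Reach^2 + Clicks  [with Reach=-3, Clicks=9]  = 18
Without intervention: Clicks = min(Reach, Budget) + 5  [with Reach=-3, Budget=-2]  = 2; Installs = Reach^2 + Clicks  [with Reach=-3, Clicks=2]  = 11.
Change = 18 − 11 = 7.

7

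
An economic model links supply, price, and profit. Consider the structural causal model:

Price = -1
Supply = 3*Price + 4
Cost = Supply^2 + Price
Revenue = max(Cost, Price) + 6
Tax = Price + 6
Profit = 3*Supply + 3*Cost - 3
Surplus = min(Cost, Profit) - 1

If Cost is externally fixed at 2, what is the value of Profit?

6

The intervention breaks the incoming arrows to Cost: Cost = Supply^2 + Price no longer applies, and Cost = 2.
Supply = 3*Price + 4  [with Price=-1]  = 1
Profit = 3*Supply + 3*Cost - 3  [with Supply=1, Cost=2]  = 6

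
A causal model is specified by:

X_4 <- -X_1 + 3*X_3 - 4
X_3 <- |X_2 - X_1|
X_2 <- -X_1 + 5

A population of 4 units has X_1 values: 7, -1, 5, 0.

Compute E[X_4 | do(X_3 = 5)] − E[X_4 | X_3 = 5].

Every unit gets X_3=5 under the intervention. X_4 values become 4, 12, 6, 11; E[X_4|do(X_3=5)] = 8.25.
Conditioning on X_3=5 selects the 2 unit(s) with X_1 ∈ {5, 0}. Their X_4 values: 6, 11. Mean = 8.5.
Difference = 8.25 − 8.5 = -0.25.

-0.25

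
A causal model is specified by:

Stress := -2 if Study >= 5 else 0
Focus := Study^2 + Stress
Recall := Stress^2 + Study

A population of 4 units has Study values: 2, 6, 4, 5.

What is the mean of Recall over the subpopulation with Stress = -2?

Observing Stress=-2 restricts to units where Stress's equation naturally yields -2: Study ∈ {6, 5}. In that subpopulation Recall = 10, 9, mean 9.5.

9.5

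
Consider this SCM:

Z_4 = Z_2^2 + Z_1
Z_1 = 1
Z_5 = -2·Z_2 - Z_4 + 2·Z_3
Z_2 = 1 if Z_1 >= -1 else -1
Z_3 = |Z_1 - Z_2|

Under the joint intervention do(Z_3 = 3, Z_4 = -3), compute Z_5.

Setting Z_3 = 3, Z_4 = -3 by intervention discards those variables' equations.
Z_2 = 1 if Z_1 >= -1 else -1  [with Z_1=1]  = 1
Z_5 = -2·Z_2 - Z_4 + 2·Z_3  [with Z_2=1, Z_4=-3, Z_3=3]  = 7

7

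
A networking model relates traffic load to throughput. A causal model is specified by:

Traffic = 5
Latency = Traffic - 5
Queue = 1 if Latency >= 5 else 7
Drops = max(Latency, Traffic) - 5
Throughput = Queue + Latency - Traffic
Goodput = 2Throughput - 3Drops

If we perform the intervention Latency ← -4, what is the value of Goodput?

Under do(Latency=-4), the mechanism Latency = Traffic - 5 is discarded; Latency is fixed at -4.
Queue = 1 if Latency >= 5 else 7  [with Latency=-4]  = 7
Drops = max(Latency, Traffic) - 5  [with Latency=-4, Traffic=5]  = 0
Throughput = Queue + Latency - Traffic  [with Queue=7, Latency=-4, Traffic=5]  = -2
Goodput = 2Throughput - 3Drops  [with Throughput=-2, Drops=0]  = -4

-4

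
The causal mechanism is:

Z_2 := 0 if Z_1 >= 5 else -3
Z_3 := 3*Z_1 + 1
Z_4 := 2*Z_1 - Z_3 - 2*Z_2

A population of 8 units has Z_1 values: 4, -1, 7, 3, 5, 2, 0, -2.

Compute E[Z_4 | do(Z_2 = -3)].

2.75

Under do(Z_2=-3), Z_2's equation is replaced by Z_2=-3 for every unit. Per-unit Z_4: 1, 6, -2, 2, 0, 3, 5, 7. Mean = 2.75.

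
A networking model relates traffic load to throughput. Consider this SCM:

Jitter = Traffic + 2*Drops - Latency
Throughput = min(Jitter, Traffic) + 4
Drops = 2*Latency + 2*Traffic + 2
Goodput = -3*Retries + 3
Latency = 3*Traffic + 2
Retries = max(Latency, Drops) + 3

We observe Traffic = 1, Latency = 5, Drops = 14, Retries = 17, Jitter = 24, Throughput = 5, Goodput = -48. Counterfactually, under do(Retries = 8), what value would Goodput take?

The intervention breaks the incoming arrows to Retries: Retries = max(Latency, Drops) + 3 no longer applies, and Retries = 8.
Goodput = -3*Retries + 3  [with Retries=8]  = -21

-21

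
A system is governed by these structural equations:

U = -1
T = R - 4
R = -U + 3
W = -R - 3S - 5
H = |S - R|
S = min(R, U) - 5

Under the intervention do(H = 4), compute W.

9

do(H=4) replaces the equation H = |S - R| with the constant H = 4.
Since W is not a descendant of the intervened variable, it is unaffected.
R = -U + 3  [with U=-1]  = 4
S = min(R, U) - 5  [with R=4, U=-1]  = -6
W = -R - 3S - 5  [with R=4, S=-6]  = 9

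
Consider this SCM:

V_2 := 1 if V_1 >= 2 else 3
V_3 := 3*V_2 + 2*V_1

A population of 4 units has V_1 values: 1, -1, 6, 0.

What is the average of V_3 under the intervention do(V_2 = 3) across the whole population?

12

The intervention sets V_2=3 in all 4 units regardless of V_1. Recomputing V_3 per unit gives 11, 7, 21, 9; average 12.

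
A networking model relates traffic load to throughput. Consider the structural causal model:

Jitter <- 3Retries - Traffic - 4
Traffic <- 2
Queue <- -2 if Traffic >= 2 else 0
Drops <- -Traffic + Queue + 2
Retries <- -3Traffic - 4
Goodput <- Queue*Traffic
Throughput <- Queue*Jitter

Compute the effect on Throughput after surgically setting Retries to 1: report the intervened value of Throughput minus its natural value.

Under do(Retries=1), the mechanism Retries <- -3Traffic - 4 is discarded; Retries is fixed at 1.
Queue = -2 if Traffic >= 2 else 0  [with Traffic=2]  = -2
Jitter = 3Retries - Traffic - 4  [with Retries=1, Traffic=2]  = -3
Throughput = Queue*Jitter  [with Queue=-2, Jitter=-3]  = 6
Without intervention: Queue = -2 if Traffic >= 2 else 0  [with Traffic=2]  = -2; Retries = -3Traffic - 4  [with Traffic=2]  = -10; Jitter = 3Retries - Traffic - 4  [with Retries=-10, Traffic=2]  = -36; Throughput = Queue*Jitter  [with Queue=-2, Jitter=-36]  = 72.
Change = 6 − 72 = -66.

-66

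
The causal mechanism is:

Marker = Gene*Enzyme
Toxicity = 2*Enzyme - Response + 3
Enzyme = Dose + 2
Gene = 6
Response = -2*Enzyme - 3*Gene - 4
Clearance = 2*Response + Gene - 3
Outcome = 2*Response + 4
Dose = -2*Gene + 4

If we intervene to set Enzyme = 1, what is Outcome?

The intervention breaks the incoming arrows to Enzyme: Enzyme = Dose + 2 no longer applies, and Enzyme = 1.
Response = -2*Enzyme - 3*Gene - 4  [with Enzyme=1, Gene=6]  = -24
Outcome = 2*Response + 4  [with Response=-24]  = -44

-44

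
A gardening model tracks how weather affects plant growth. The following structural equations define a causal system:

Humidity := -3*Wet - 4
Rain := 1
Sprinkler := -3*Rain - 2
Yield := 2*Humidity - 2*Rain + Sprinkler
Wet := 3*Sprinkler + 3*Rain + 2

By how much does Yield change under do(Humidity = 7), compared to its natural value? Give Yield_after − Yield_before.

Intervening sets Humidity = 7 and removes its equation (Humidity := -3*Wet - 4).
Sprinkler = -3*Rain - 2  [with Rain=1]  = -5
Yield = 2*Humidity - 2*Rain + Sprinkler  [with Humidity=7, Rain=1, Sprinkler=-5]  = 7
Without intervention: Sprinkler = -3*Rain - 2  [with Rain=1]  = -5; Wet = 3*Sprinkler + 3*Rain + 2  [with Sprinkler=-5, Rain=1]  = -10; Humidity = -3*Wet - 4  [with Wet=-10]  = 26; Yield = 2*Humidity - 2*Rain + Sprinkler  [with Humidity=26, Rain=1, Sprinkler=-5]  = 45.
Change = 7 − 45 = -38.

-38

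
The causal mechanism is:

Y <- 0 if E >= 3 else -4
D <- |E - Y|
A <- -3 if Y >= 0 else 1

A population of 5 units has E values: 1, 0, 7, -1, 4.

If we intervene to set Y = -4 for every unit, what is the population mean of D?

Under do(Y=-4), Y's equation is replaced by Y=-4 for every unit. Per-unit D: 5, 4, 11, 3, 8. Mean = 6.2.

6.2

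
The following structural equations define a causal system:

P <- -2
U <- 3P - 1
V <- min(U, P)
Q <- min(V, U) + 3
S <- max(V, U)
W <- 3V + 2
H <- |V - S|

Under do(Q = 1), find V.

Under do(Q=1), the mechanism Q <- min(V, U) + 3 is discarded; Q is fixed at 1.
Since V is not a descendant of the intervened variable, it is unaffected.
U = 3P - 1  [with P=-2]  = -7
V = min(U, P)  [with U=-7, P=-2]  = -7

-7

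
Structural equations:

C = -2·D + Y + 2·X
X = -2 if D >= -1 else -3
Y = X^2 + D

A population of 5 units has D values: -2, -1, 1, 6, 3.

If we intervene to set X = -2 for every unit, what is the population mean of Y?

5.4

Under do(X=-2), X's equation is replaced by X=-2 for every unit. Per-unit Y: 2, 3, 5, 10, 7. Mean = 5.4.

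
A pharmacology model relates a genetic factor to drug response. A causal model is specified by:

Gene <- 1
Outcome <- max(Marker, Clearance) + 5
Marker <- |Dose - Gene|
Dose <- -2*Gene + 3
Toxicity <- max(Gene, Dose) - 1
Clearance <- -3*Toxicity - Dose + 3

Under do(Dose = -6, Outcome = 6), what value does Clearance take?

Setting Dose = -6, Outcome = 6 by intervention discards those variables' equations.
Toxicity = max(Gene, Dose) - 1  [with Gene=1, Dose=-6]  = 0
Clearance = -3*Toxicity - Dose + 3  [with Toxicity=0, Dose=-6]  = 9

9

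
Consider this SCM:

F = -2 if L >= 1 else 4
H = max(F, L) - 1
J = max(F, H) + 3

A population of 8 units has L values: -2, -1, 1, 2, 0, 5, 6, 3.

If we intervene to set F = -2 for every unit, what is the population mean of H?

Every unit gets F=-2 under the intervention. H values become -3, -2, 0, 1, -1, 4, 5, 2; E[H|do(F=-2)] = 0.75.

0.75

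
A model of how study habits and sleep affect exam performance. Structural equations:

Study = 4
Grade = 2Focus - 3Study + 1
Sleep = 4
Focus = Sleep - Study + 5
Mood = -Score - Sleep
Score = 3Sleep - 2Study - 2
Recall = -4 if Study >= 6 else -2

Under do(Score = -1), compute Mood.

-3

Intervening sets Score = -1 and removes its equation (Score = 3Sleep - 2Study - 2).
Mood = -Score - Sleep  [with Score=-1, Sleep=4]  = -3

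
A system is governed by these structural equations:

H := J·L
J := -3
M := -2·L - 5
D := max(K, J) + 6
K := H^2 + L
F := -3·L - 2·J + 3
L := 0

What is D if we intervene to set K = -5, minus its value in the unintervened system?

-3

Intervening sets K = -5 and removes its equation (K := H^2 + L).
D = max(K, J) + 6  [with K=-5, J=-3]  = 3
Without intervention: H = J·L  [with J=-3, L=0]  = 0; K = H^2 + L  [with H=0, L=0]  = 0; D = max(K, J) + 6  [with K=0, J=-3]  = 6.
Change = 3 − 6 = -3.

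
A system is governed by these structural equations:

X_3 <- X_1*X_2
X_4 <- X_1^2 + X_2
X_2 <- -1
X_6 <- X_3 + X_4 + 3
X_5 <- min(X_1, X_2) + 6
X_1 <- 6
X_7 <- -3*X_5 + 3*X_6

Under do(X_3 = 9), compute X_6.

The intervention breaks the incoming arrows to X_3: X_3 <- X_1*X_2 no longer applies, and X_3 = 9.
X_4 = X_1^2 + X_2  [with X_1=6, X_2=-1]  = 35
X_6 = X_3 + X_4 + 3  [with X_3=9, X_4=35]  = 47

47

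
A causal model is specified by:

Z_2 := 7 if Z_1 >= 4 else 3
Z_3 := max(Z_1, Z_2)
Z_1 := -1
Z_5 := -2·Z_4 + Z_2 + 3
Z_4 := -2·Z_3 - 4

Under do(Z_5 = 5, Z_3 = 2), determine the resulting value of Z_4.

Under do(Z_5 = 5, Z_3 = 2), each intervened variable's structural equation is replaced by its fixed value.
Z_4 = -2·Z_3 - 4  [with Z_3=2]  = -8

-8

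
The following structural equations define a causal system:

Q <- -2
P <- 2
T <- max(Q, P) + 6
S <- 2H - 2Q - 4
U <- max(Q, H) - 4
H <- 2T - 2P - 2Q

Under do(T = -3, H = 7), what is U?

3

Setting T = -3, H = 7 by intervention discards those variables' equations.
U = max(Q, H) - 4  [with Q=-2, H=7]  = 3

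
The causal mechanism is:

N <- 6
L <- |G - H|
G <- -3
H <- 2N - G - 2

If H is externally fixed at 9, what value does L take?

The intervention breaks the incoming arrows to H: H <- 2N - G - 2 no longer applies, and H = 9.
L = |G - H|  [with G=-3, H=9]  = 12

12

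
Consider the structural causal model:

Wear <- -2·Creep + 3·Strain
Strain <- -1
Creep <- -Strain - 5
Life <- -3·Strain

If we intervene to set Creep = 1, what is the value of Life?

Under do(Creep=1), the mechanism Creep <- -Strain - 5 is discarded; Creep is fixed at 1.
Since Life is not a descendant of the intervened variable, it is unaffected.
Life = -3·Strain  [with Strain=-1]  = 3

3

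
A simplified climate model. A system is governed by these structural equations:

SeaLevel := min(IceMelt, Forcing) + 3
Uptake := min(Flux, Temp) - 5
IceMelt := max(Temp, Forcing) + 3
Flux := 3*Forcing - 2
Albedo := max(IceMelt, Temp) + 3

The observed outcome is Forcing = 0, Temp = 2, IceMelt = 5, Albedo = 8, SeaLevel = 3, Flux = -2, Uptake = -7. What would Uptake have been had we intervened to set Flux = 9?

-3

Intervening sets Flux = 9 and removes its equation (Flux := 3*Forcing - 2).
Uptake = min(Flux, Temp) - 5  [with Flux=9, Temp=2]  = -3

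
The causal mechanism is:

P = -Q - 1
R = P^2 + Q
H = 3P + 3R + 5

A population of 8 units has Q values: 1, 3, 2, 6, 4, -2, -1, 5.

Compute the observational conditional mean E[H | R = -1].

Conditioning on R=-1 selects the 2 unit(s) with Q ∈ {-2, -1}. Their H values: 5, 2. Mean = 3.5.

3.5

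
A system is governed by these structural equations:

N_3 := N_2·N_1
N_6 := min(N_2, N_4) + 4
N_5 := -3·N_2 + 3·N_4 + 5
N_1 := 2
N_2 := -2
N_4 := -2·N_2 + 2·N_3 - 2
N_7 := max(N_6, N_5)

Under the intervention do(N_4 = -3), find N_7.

2

The intervention breaks the incoming arrows to N_4: N_4 := -2·N_2 + 2·N_3 - 2 no longer applies, and N_4 = -3.
N_5 = -3·N_2 + 3·N_4 + 5  [with N_2=-2, N_4=-3]  = 2
N_6 = min(N_2, N_4) + 4  [with N_2=-2, N_4=-3]  = 1
N_7 = max(N_6, N_5)  [with N_6=1, N_5=2]  = 2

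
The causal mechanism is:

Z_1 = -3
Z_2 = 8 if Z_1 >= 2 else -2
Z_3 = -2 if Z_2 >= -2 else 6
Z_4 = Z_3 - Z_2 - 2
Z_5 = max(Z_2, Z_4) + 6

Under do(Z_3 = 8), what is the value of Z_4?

8

The intervention breaks the incoming arrows to Z_3: Z_3 = -2 if Z_2 >= -2 else 6 no longer applies, and Z_3 = 8.
Z_2 = 8 if Z_1 >= 2 else -2  [with Z_1=-3]  = -2
Z_4 = Z_3 - Z_2 - 2  [with Z_3=8, Z_2=-2]  = 8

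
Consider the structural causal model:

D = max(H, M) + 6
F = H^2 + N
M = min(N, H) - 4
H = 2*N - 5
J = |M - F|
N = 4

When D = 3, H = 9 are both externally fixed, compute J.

The joint intervention fixes D = 3, H = 9, removing each variable's own equation.
M = min(N, H) - 4  [with N=4, H=9]  = 0
F = H^2 + N  [with H=9, N=4]  = 85
J = |M - F|  [with M=0, F=85]  = 85

85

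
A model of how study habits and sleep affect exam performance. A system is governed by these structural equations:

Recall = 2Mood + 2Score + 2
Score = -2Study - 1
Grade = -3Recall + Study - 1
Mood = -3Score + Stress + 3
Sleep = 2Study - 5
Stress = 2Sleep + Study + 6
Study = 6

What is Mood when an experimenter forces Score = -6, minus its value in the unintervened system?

Intervening sets Score = -6 and removes its equation (Score = -2Study - 1).
Sleep = 2Study - 5  [with Study=6]  = 7
Stress = 2Sleep + Study + 6  [with Sleep=7, Study=6]  = 26
Mood = -3Score + Stress + 3  [with Score=-6, Stress=26]  = 47
Without intervention: Sleep = 2Study - 5  [with Study=6]  = 7; Stress = 2Sleep + Study + 6  [with Sleep=7, Study=6]  = 26; Score = -2Study - 1  [with Study=6]  = -13; Mood = -3Score + Stress + 3  [with Score=-13, Stress=26]  = 68.
Change = 47 − 68 = -21.

-21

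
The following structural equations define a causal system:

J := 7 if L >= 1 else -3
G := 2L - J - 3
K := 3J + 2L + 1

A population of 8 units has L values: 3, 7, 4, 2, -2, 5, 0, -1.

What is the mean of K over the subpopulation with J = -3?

Observing J=-3 restricts to units where J's equation naturally yields -3: L ∈ {-2, 0, -1}. In that subpopulation K = -12, -8, -10, mean -10.

-10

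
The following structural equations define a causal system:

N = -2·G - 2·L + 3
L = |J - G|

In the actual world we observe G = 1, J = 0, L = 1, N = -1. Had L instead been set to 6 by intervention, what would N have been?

The intervention breaks the incoming arrows to L: L = |J - G| no longer applies, and L = 6.
N = -2·G - 2·L + 3  [with G=1, L=6]  = -11

-11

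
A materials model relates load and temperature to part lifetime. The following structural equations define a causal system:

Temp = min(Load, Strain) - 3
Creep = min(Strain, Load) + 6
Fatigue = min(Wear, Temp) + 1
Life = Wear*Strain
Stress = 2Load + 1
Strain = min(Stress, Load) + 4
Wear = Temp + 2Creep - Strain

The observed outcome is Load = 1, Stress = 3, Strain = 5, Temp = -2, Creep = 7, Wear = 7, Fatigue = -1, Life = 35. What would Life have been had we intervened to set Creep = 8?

do(Creep=8) replaces the equation Creep = min(Strain, Load) + 6 with the constant Creep = 8.
Stress = 2Load + 1  [with Load=1]  = 3
Strain = min(Stress, Load) + 4  [with Stress=3, Load=1]  = 5
Temp = min(Load, Strain) - 3  [with Load=1, Strain=5]  = -2
Wear = Temp + 2Creep - Strain  [with Temp=-2, Creep=8, Strain=5]  = 9
Life = Wear*Strain  [with Wear=9, Strain=5]  = 45

45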